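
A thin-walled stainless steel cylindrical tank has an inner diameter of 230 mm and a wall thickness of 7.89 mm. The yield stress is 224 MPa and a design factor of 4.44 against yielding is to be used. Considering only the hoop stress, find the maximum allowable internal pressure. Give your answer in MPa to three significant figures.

p_allow = 3.46 MPa

σ_allow = 224/4.44 = 50.45 MPa.
σ_h = pD/(2t) → p_allow = 2σ_allow t/D = 2×50.45×7.89/230 = 3.461 MPa.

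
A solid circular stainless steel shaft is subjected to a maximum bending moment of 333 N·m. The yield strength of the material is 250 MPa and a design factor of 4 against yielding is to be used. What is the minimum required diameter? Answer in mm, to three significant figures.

d = 37.9 mm

σ_allow = 250/4 = 62.50 MPa.
For a solid circular section σ = 32M/(πd³), so d³ = 32M/(π σ_allow) = 32×333000/(π×62.50) = 54270 mm³.
d = 37.86 mm.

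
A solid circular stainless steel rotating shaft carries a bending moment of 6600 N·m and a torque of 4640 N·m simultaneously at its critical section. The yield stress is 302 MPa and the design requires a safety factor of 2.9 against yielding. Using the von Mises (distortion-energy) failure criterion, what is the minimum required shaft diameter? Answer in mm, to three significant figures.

σ_allow = σ_y/n = 302/2.9 = 104.1 MPa.
For a solid shaft σ_b = 32M/(πd³) and τ = 16T/(πd³), so the von Mises stress is σ' = (16/πd³)·√(4M²+3T²).
√(4M²+3T²) = √(4×(6.600×10^6)² + 3×(4.640×10^6)²) = 1.545×10^7 N·mm.
d³ = 16×1.545×10^7/(π×104.1) = 755800 mm³.
d = 91.09 mm.

d = 91.1 mm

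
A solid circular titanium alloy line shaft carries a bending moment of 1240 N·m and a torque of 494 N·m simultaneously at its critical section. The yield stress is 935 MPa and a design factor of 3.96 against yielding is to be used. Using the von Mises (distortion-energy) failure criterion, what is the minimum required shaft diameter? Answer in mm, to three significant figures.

d = 38.4 mm

σ_allow = σ_y/n = 935/3.96 = 236.1 MPa.
For a solid shaft σ_b = 32M/(πd³) and τ = 16T/(πd³), so the von Mises stress is σ' = (16/πd³)·√(4M²+3T²).
√(4M²+3T²) = √(4×(1.240×10^6)² + 3×(494000)²) = 2.623×10^6 N·mm.
d³ = 16×2.623×10^6/(π×236.1) = 56590 mm³.
d = 38.39 mm.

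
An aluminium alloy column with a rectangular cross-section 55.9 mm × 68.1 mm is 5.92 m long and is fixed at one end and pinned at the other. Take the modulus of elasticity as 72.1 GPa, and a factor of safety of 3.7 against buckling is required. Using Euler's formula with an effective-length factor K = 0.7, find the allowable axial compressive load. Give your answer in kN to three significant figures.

Buckling occurs about the weak axis: I_min = h·b³/12 = 68.1×55.9³/12 = 991300 mm⁴ (b = 55.9 mm is the smaller dimension).
Effective length L_e = KL = 0.7×5.92 m = 4144 mm.
Euler critical load P_cr = π²EI/L_e² = π²×72100×991300/4144² = 41080 N.
P_allow = P_cr/n = 41080/3.7 = 11100 N.

P_allow = 11.1 kN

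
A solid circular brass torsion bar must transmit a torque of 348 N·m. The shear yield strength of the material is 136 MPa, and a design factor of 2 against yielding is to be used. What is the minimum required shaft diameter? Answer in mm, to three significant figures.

Allowable shear stress τ_allow = 136/2 = 68.00 MPa.
For a solid shaft τ = 16T/(πd³), so d³ = 16T/(π τ_allow) = 16×348000/(π×68.00) = 26060 mm³.
d = (26060)^(1/3) = 29.65 mm.

d = 29.6 mm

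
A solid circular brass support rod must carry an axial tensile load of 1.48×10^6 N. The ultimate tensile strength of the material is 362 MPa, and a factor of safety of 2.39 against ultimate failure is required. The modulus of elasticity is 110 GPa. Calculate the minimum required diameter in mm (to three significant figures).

Allowable stress σ_allow = 362/2.39 = 151.5 MPa.
Required area A = F/σ_allow = 1480000/151.5 = 9771 mm².
A = πd²/4 → d = √(4A/π) = 111.5 mm.

d = 112 mm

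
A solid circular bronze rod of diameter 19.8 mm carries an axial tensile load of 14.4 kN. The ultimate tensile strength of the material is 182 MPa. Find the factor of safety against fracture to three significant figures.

n = 3.89

A = πd²/4 = 307.9 mm².
σ = F/A = 14400/307.9 = 46.77 MPa.
n = 182/46.77 = 3.892.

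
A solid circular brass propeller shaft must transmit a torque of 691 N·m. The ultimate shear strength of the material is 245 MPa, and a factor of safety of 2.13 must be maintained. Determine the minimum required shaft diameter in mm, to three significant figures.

d = 31.3 mm

Allowable shear stress τ_allow = 245/2.13 = 115.0 MPa.
For a solid shaft τ = 16T/(πd³), so d³ = 16T/(π τ_allow) = 16×691000/(π×115.0) = 30600 mm³.
d = (30600)^(1/3) = 31.28 mm.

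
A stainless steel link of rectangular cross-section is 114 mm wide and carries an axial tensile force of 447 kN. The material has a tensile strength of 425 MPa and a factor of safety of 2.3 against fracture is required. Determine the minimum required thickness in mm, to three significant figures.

σ_allow = 425/2.3 = 184.8 MPa.
Required area A = F/σ_allow = 447000/184.8 = 2419 mm².
t = A/w = 2419/114 = 21.22 mm.

t = 21.2 mm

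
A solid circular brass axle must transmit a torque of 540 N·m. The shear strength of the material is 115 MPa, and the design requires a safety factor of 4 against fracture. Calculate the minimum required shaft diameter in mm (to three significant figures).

d = 45.7 mm

Allowable shear stress τ_allow = 115/4 = 28.75 MPa.
For a solid shaft τ = 16T/(πd³), so d³ = 16T/(π τ_allow) = 16×540000/(π×28.75) = 95660 mm³.
d = (95660)^(1/3) = 45.73 mm.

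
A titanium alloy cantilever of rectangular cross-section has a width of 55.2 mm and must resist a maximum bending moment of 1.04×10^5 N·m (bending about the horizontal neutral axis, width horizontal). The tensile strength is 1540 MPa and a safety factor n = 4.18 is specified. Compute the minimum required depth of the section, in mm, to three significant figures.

h = 175 mm

σ_allow = 1540/4.18 = 368.4 MPa.
For a rectangular section σ = 6M/(bh²), so h² = 6M/(b σ_allow) = 6×1.0400×10^8/(55.2×368.4) = 30680 mm².
h = 175.2 mm.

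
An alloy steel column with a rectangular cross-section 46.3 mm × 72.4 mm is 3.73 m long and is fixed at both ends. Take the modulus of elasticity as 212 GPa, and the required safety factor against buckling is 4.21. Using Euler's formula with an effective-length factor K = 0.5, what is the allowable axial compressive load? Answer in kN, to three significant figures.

P_allow = 85.6 kN

Buckling occurs about the weak axis: I_min = h·b³/12 = 72.4×46.3³/12 = 598800 mm⁴ (b = 46.3 mm is the smaller dimension).
Effective length L_e = KL = 0.5×3.73 m = 1865 mm.
Euler critical load P_cr = π²EI/L_e² = π²×212000×598800/1865² = 360200 N.
P_allow = P_cr/n = 360200/4.21 = 85560 N.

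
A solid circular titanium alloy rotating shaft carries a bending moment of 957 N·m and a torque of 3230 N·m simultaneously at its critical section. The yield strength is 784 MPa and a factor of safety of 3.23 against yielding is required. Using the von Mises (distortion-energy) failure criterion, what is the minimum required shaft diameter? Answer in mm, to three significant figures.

σ_allow = σ_y/n = 784/3.23 = 242.7 MPa.
For a solid shaft σ_b = 32M/(πd³) and τ = 16T/(πd³), so the von Mises stress is σ' = (16/πd³)·√(4M²+3T²).
√(4M²+3T²) = √(4×(957000)² + 3×(3.230×10^6)²) = 5.913×10^6 N·mm.
d³ = 16×5.913×10^6/(π×242.7) = 124100 mm³.
d = 49.88 mm.

d = 49.9 mm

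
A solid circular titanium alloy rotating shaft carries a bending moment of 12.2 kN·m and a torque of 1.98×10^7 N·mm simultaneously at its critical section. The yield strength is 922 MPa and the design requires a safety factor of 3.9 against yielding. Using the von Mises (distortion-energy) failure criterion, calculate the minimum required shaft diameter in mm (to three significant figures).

σ_allow = σ_y/n = 922/3.9 = 236.4 MPa.
For a solid shaft σ_b = 32M/(πd³) and τ = 16T/(πd³), so the von Mises stress is σ' = (16/πd³)·√(4M²+3T²).
√(4M²+3T²) = √(4×(1.220×10^7)² + 3×(1.980×10^7)²) = 4.209×10^7 N·mm.
d³ = 16×4.209×10^7/(π×236.4) = 906700 mm³.
d = 96.79 mm.

d = 96.8 mm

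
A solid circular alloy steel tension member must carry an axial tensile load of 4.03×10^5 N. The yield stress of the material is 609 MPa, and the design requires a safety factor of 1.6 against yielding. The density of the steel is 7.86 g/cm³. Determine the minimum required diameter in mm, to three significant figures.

Allowable stress σ_allow = 609/1.6 = 380.6 MPa.
Required area A = F/σ_allow = 403000/380.6 = 1059 mm².
A = πd²/4 → d = √(4A/π) = 36.72 mm.

d = 36.7 mm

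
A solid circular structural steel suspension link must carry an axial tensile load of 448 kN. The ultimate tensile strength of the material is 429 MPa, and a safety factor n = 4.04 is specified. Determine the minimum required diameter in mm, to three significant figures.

Allowable stress σ_allow = 429/4.04 = 106.2 MPa.
Required area A = F/σ_allow = 448000/106.2 = 4219 mm².
A = πd²/4 → d = √(4A/π) = 73.29 mm.

d = 73.3 mm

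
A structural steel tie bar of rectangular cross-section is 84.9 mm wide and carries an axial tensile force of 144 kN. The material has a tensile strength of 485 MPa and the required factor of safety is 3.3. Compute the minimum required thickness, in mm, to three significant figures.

σ_allow = 485/3.3 = 147.0 MPa.
Required area A = F/σ_allow = 144000/147.0 = 979.8 mm².
t = A/w = 979.8/84.9 = 11.54 mm.

t = 11.5 mm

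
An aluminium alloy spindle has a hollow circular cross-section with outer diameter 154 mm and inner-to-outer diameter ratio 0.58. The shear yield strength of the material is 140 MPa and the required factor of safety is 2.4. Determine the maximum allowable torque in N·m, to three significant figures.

τ_allow = 140/2.4 = 58.33 MPa.
For a hollow shaft T_allow = τ_allow·πd_o³(1−k⁴)/16 with 1−k⁴ = 0.8868, so πd_o³(1−k⁴)/16 = 636000 mm³.
T_allow = 58.33×636000 = 3.710×10^7 N·mm = 37100 N·m.

T_allow = 37100 N·m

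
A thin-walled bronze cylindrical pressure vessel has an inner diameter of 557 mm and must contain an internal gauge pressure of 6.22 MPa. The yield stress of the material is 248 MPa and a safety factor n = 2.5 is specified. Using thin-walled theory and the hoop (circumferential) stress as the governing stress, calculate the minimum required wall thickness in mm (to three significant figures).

σ_allow = 248/2.5 = 99.20 MPa.
Hoop stress σ_h = pD/(2t), so t = pD/(2σ_allow) = 6.22×557/(2×99.20) = 17.46 mm.

t = 17.5 mm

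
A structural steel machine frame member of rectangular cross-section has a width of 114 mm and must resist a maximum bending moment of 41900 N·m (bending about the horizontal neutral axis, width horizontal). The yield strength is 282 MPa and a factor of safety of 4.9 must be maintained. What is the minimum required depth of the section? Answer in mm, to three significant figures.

σ_allow = 282/4.9 = 57.55 MPa.
For a rectangular section σ = 6M/(bh²), so h² = 6M/(b σ_allow) = 6×4.1900×10^7/(114×57.55) = 38320 mm².
h = 195.8 mm.

h = 196 mm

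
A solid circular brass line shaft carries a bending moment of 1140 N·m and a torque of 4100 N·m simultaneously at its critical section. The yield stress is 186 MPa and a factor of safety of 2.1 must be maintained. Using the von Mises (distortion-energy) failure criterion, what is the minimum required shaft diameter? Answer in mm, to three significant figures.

d = 75.4 mm

σ_allow = σ_y/n = 186/2.1 = 88.57 MPa.
For a solid shaft σ_b = 32M/(πd³) and τ = 16T/(πd³), so the von Mises stress is σ' = (16/πd³)·√(4M²+3T²).
√(4M²+3T²) = √(4×(1.140×10^6)² + 3×(4.100×10^6)²) = 7.458×10^6 N·mm.
d³ = 16×7.458×10^6/(π×88.57) = 428900 mm³.
d = 75.41 mm.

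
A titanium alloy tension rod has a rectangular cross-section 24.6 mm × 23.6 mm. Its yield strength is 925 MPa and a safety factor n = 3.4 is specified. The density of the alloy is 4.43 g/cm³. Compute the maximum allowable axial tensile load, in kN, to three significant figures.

σ_allow = 925/3.4 = 272.1 MPa.
A = 24.6×23.6 = 580.6 mm².
F_allow = σ_allow × A = 272.1×580.6 = 157900 N.

F_allow = 158 kN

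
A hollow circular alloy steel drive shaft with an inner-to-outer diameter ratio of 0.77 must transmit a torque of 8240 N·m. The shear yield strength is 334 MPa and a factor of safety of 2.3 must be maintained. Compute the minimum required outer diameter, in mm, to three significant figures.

τ_allow = 334/2.3 = 145.2 MPa.
For a hollow shaft τ = 16T/[πd_o³(1−k⁴)] with k = 0.77, so 1−k⁴ = 0.6485.
d_o³ = 16T/[π τ_allow (1−k⁴)] = 16×8240000/(π×145.2×0.6485) = 445600 mm³.
d_o = 76.38 mm.

d_o = 76.4 mm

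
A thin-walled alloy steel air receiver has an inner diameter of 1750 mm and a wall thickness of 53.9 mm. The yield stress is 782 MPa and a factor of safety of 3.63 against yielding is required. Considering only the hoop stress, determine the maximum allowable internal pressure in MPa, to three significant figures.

σ_allow = 782/3.63 = 215.4 MPa.
σ_h = pD/(2t) → p_allow = 2σ_allow t/D = 2×215.4×53.9/1750 = 13.27 MPa.

p_allow = 13.3 MPa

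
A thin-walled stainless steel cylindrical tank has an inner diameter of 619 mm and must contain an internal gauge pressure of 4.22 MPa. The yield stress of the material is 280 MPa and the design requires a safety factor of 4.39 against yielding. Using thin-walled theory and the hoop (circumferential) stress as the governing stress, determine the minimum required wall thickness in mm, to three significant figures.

t = 20.5 mm

σ_allow = 280/4.39 = 63.78 MPa.
Hoop stress σ_h = pD/(2t), so t = pD/(2σ_allow) = 4.22×619/(2×63.78) = 20.48 mm.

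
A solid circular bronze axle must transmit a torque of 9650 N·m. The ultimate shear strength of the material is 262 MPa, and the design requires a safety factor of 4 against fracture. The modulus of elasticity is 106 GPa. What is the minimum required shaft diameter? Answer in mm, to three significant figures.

d = 90.9 mm

Allowable shear stress τ_allow = 262/4 = 65.50 MPa.
For a solid shaft τ = 16T/(πd³), so d³ = 16T/(π τ_allow) = 16×9650000/(π×65.50) = 750300 mm³.
d = (750300)^(1/3) = 90.87 mm.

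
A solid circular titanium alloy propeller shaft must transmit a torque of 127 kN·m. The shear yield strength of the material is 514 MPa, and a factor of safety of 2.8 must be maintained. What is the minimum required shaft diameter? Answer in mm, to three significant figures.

Allowable shear stress τ_allow = 514/2.8 = 183.6 MPa.
For a solid shaft τ = 16T/(πd³), so d³ = 16T/(π τ_allow) = 16×1.2700×10^8/(π×183.6) = 3.523×10^6 mm³.
d = (3.523×10^6)^(1/3) = 152.2 mm.

d = 152 mm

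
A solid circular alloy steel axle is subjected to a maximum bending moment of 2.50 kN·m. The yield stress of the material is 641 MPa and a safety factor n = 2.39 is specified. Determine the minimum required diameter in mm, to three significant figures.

σ_allow = 641/2.39 = 268.2 MPa.
For a solid circular section σ = 32M/(πd³), so d³ = 32M/(π σ_allow) = 32×2500000/(π×268.2) = 94950 mm³.
d = 45.62 mm.

d = 45.6 mm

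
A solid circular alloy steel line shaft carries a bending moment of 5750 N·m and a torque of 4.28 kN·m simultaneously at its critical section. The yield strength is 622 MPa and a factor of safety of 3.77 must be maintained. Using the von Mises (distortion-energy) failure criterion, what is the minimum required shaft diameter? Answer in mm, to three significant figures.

d = 75.0 mm

σ_allow = σ_y/n = 622/3.77 = 165.0 MPa.
For a solid shaft σ_b = 32M/(πd³) and τ = 16T/(πd³), so the von Mises stress is σ' = (16/πd³)·√(4M²+3T²).
√(4M²+3T²) = √(4×(5.750×10^6)² + 3×(4.280×10^6)²) = 1.368×10^7 N·mm.
d³ = 16×1.368×10^7/(π×165.0) = 422400 mm³.
d = 75.03 mm.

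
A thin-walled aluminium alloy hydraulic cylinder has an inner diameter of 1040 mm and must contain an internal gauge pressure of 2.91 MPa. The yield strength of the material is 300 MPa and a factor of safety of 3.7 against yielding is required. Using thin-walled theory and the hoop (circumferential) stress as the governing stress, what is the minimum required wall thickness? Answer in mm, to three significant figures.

σ_allow = 300/3.7 = 81.08 MPa.
Hoop stress σ_h = pD/(2t), so t = pD/(2σ_allow) = 2.91×1040/(2×81.08) = 18.66 mm.

t = 18.7 mm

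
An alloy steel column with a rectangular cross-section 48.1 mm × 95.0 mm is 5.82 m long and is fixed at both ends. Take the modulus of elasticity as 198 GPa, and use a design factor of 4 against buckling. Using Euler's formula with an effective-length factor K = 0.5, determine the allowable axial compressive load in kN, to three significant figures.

P_allow = 50.8 kN

Buckling occurs about the weak axis: I_min = h·b³/12 = 95.0×48.1³/12 = 881000 mm⁴ (b = 48.1 mm is the smaller dimension).
Effective length L_e = KL = 0.5×5.82 m = 2910 mm.
Euler critical load P_cr = π²EI/L_e² = π²×198000×881000/2910² = 203300 N.
P_allow = P_cr/n = 203300/4 = 50830 N.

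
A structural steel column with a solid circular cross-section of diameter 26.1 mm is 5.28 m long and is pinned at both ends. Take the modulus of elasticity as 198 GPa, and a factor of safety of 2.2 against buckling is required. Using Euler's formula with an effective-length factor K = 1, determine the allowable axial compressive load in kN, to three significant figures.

I = πd⁴/64 = π×26.1⁴/64 = 22780 mm⁴.
Effective length L_e = KL = 1×5.28 m = 5280 mm.
Euler critical load P_cr = π²EI/L_e² = π²×198000×22780/5280² = 1597 N.
P_allow = P_cr/n = 1597/2.2 = 725.8 N.

P_allow = 0.726 kN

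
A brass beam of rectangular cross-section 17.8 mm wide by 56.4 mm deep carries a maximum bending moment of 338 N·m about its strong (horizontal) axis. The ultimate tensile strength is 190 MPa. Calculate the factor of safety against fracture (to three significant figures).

n = 5.30

Section modulus S = bh²/6 = 17.8×56.4²/6 = 9437 mm³.
σ = M/S = 338000/9437 = 35.82 MPa.
n = 190/35.82 = 5.305.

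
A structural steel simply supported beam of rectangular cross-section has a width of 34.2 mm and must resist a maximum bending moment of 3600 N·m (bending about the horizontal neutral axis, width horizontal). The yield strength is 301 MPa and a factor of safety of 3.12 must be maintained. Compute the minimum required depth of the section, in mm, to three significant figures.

σ_allow = 301/3.12 = 96.47 MPa.
For a rectangular section σ = 6M/(bh²), so h² = 6M/(b σ_allow) = 6×3600000/(34.2×96.47) = 6547 mm².
h = 80.91 mm.

h = 80.9 mm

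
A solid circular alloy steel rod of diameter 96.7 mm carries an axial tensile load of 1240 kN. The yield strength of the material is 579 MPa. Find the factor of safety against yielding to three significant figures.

n = 3.43

A = πd²/4 = 7344 mm².
σ = F/A = 1240000/7344 = 168.8 MPa.
n = 579/168.8 = 3.429.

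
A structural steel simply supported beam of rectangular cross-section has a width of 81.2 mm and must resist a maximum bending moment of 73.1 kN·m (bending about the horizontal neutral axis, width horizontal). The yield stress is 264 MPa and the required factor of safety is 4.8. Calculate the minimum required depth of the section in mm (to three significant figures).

σ_allow = 264/4.8 = 55.00 MPa.
For a rectangular section σ = 6M/(bh²), so h² = 6M/(b σ_allow) = 6×7.3100×10^7/(81.2×55.00) = 98210 mm².
h = 313.4 mm.

h = 313 mm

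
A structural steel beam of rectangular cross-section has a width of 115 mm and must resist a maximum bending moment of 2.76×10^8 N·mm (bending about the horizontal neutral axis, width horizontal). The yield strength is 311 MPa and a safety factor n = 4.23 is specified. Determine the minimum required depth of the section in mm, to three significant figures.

σ_allow = 311/4.23 = 73.52 MPa.
For a rectangular section σ = 6M/(bh²), so h² = 6M/(b σ_allow) = 6×2.7600×10^8/(115×73.52) = 195900 mm².
h = 442.6 mm.

h = 443 mm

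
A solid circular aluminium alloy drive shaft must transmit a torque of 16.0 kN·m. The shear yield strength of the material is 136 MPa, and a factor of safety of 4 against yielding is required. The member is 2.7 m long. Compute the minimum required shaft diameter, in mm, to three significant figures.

Allowable shear stress τ_allow = 136/4 = 34.00 MPa.
For a solid shaft τ = 16T/(πd³), so d³ = 16T/(π τ_allow) = 16×1.6000×10^7/(π×34.00) = 2.397×10^6 mm³.
d = (2.397×10^6)^(1/3) = 133.8 mm.

d = 134 mm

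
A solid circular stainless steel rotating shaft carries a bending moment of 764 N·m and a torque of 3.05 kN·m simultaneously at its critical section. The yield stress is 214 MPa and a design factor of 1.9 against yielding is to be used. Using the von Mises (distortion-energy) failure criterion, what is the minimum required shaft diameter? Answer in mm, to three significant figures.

σ_allow = σ_y/n = 214/1.9 = 112.6 MPa.
For a solid shaft σ_b = 32M/(πd³) and τ = 16T/(πd³), so the von Mises stress is σ' = (16/πd³)·√(4M²+3T²).
√(4M²+3T²) = √(4×(764000)² + 3×(3.050×10^6)²) = 5.499×10^6 N·mm.
d³ = 16×5.499×10^6/(π×112.6) = 248700 mm³.
d = 62.88 mm.

d = 62.9 mm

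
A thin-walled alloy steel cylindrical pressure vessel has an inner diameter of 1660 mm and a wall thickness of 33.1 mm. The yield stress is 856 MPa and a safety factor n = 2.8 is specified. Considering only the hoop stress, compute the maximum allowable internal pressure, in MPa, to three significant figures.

σ_allow = 856/2.8 = 305.7 MPa.
σ_h = pD/(2t) → p_allow = 2σ_allow t/D = 2×305.7×33.1/1660 = 12.19 MPa.

p_allow = 12.2 MPa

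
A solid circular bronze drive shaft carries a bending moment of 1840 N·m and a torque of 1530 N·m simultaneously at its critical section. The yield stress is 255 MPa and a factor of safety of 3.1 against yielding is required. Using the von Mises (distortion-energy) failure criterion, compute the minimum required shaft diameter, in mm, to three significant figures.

σ_allow = σ_y/n = 255/3.1 = 82.26 MPa.
For a solid shaft σ_b = 32M/(πd³) and τ = 16T/(πd³), so the von Mises stress is σ' = (16/πd³)·√(4M²+3T²).
√(4M²+3T²) = √(4×(1.840×10^6)² + 3×(1.530×10^6)²) = 4.535×10^6 N·mm.
d³ = 16×4.535×10^6/(π×82.26) = 280800 mm³.
d = 65.48 mm.

d = 65.5 mm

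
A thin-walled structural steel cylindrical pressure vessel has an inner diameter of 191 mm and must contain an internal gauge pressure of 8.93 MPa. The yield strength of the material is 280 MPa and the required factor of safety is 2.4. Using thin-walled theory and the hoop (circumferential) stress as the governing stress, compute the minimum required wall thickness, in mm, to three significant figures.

t = 7.31 mm

σ_allow = 280/2.4 = 116.7 MPa.
Hoop stress σ_h = pD/(2t), so t = pD/(2σ_allow) = 8.93×191/(2×116.7) = 7.310 mm.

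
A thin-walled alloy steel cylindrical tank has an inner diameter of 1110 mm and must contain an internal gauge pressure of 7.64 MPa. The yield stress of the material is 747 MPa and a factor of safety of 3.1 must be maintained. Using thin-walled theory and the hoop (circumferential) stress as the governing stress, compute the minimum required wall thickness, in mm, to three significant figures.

t = 17.6 mm

σ_allow = 747/3.1 = 241.0 MPa.
Hoop stress σ_h = pD/(2t), so t = pD/(2σ_allow) = 7.64×1110/(2×241.0) = 17.60 mm.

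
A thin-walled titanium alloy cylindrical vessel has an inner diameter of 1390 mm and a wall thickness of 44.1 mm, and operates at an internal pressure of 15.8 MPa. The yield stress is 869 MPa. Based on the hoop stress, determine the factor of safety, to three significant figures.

σ_h = pD/(2t) = 15.8×1390/(2×44.1) = 249.0 MPa.
n = 869/249.0 = 3.490.

n = 3.49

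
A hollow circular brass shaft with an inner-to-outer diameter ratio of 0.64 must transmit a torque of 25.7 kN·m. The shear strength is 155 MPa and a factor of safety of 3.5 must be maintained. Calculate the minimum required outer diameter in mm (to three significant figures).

τ_allow = 155/3.5 = 44.29 MPa.
For a hollow shaft τ = 16T/[πd_o³(1−k⁴)] with k = 0.64, so 1−k⁴ = 0.8322.
d_o³ = 16T/[π τ_allow (1−k⁴)] = 16×2.5700×10^7/(π×44.29×0.8322) = 3.551×10^6 mm³.
d_o = 152.6 mm.

d_o = 153 mm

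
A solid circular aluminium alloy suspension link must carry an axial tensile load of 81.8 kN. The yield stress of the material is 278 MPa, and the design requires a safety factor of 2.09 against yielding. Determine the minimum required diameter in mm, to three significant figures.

Allowable stress σ_allow = 278/2.09 = 133.0 MPa.
Required area A = F/σ_allow = 81800/133.0 = 615.0 mm².
A = πd²/4 → d = √(4A/π) = 27.98 mm.

d = 28.0 mm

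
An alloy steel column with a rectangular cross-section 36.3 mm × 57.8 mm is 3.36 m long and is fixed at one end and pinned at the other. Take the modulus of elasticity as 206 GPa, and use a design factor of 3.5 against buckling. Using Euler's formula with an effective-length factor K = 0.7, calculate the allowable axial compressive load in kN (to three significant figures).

P_allow = 24.2 kN

Buckling occurs about the weak axis: I_min = h·b³/12 = 57.8×36.3³/12 = 230400 mm⁴ (b = 36.3 mm is the smaller dimension).
Effective length L_e = KL = 0.7×3.36 m = 2352 mm.
Euler critical load P_cr = π²EI/L_e² = π²×206000×230400/2352² = 84680 N.
P_allow = P_cr/n = 84680/3.5 = 24190 N.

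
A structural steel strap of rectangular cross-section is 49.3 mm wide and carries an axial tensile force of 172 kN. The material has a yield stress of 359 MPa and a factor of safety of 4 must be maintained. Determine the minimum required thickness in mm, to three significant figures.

t = 38.9 mm

σ_allow = 359/4 = 89.75 MPa.
Required area A = F/σ_allow = 172000/89.75 = 1916 mm².
t = A/w = 1916/49.3 = 38.87 mm.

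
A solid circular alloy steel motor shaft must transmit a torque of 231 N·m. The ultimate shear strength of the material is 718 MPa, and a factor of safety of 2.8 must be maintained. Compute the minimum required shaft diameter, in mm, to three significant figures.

Allowable shear stress τ_allow = 718/2.8 = 256.4 MPa.
For a solid shaft τ = 16T/(πd³), so d³ = 16T/(π τ_allow) = 16×231000/(π×256.4) = 4588 mm³.
d = (4588)^(1/3) = 16.62 mm.

d = 16.6 mm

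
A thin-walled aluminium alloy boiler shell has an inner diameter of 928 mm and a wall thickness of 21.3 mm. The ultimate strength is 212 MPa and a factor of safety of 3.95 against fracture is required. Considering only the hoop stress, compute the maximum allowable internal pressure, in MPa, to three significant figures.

σ_allow = 212/3.95 = 53.67 MPa.
σ_h = pD/(2t) → p_allow = 2σ_allow t/D = 2×53.67×21.3/928 = 2.464 MPa.

p_allow = 2.46 MPa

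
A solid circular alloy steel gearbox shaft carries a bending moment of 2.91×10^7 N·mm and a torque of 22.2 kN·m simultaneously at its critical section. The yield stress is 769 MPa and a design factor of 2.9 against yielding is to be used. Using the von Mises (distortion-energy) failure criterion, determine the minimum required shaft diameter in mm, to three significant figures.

d = 110 mm

σ_allow = σ_y/n = 769/2.9 = 265.2 MPa.
For a solid shaft σ_b = 32M/(πd³) and τ = 16T/(πd³), so the von Mises stress is σ' = (16/πd³)·√(4M²+3T²).
√(4M²+3T²) = √(4×(2.910×10^7)² + 3×(2.220×10^7)²) = 6.975×10^7 N·mm.
d³ = 16×6.975×10^7/(π×265.2) = 1.340×10^6 mm³.
d = 110.2 mm.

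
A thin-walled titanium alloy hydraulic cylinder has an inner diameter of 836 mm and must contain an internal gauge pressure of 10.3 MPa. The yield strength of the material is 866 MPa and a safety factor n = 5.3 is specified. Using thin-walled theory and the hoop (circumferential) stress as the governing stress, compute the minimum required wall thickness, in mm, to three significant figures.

σ_allow = 866/5.3 = 163.4 MPa.
Hoop stress σ_h = pD/(2t), so t = pD/(2σ_allow) = 10.3×836/(2×163.4) = 26.35 mm.

t = 26.3 mm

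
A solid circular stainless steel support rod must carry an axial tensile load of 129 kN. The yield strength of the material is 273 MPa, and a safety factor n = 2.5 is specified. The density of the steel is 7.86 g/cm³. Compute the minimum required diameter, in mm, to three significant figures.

Allowable stress σ_allow = 273/2.5 = 109.2 MPa.
Required area A = F/σ_allow = 129000/109.2 = 1181 mm².
A = πd²/4 → d = √(4A/π) = 38.78 mm.

d = 38.8 mm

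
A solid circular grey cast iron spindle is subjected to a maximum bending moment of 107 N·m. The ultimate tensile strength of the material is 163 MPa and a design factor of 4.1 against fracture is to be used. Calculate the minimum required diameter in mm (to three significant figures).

σ_allow = 163/4.1 = 39.76 MPa.
For a solid circular section σ = 32M/(πd³), so d³ = 32M/(π σ_allow) = 32×107000/(π×39.76) = 27410 mm³.
d = 30.15 mm.

d = 30.2 mm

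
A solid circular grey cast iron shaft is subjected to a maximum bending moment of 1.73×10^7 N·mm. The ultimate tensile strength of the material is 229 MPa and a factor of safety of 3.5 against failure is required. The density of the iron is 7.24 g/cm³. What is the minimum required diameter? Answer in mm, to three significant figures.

σ_allow = 229/3.5 = 65.43 MPa.
For a solid circular section σ = 32M/(πd³), so d³ = 32M/(π σ_allow) = 32×1.7300×10^7/(π×65.43) = 2.693×10^6 mm³.
d = 139.1 mm.

d = 139 mm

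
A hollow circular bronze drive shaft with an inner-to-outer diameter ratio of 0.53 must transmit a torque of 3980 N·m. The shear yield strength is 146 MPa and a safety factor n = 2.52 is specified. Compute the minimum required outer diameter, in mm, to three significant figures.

τ_allow = 146/2.52 = 57.94 MPa.
For a hollow shaft τ = 16T/[πd_o³(1−k⁴)] with k = 0.53, so 1−k⁴ = 0.9211.
d_o³ = 16T/[π τ_allow (1−k⁴)] = 16×3980000/(π×57.94×0.9211) = 379800 mm³.
d_o = 72.42 mm.

d_o = 72.4 mm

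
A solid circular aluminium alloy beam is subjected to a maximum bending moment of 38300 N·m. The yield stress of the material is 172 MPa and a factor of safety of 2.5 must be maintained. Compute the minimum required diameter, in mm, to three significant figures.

d = 178 mm

σ_allow = 172/2.5 = 68.80 MPa.
For a solid circular section σ = 32M/(πd³), so d³ = 32M/(π σ_allow) = 32×3.8300×10^7/(π×68.80) = 5.670×10^6 mm³.
d = 178.3 mm.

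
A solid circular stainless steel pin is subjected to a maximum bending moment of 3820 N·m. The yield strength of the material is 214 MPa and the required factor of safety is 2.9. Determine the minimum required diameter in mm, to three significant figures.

σ_allow = 214/2.9 = 73.79 MPa.
For a solid circular section σ = 32M/(πd³), so d³ = 32M/(π σ_allow) = 32×3820000/(π×73.79) = 527300 mm³.
d = 80.79 mm.

d = 80.8 mm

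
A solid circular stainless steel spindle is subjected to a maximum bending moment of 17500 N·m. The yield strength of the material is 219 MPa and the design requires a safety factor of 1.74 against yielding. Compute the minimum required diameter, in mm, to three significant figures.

σ_allow = 219/1.74 = 125.9 MPa.
For a solid circular section σ = 32M/(πd³), so d³ = 32M/(π σ_allow) = 32×1.7500×10^7/(π×125.9) = 1.416×10^6 mm³.
d = 112.3 mm.

d = 112 mm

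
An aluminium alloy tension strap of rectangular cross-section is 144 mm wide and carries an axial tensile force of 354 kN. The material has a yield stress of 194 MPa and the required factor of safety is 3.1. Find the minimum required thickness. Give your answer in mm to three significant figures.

σ_allow = 194/3.1 = 62.58 MPa.
Required area A = F/σ_allow = 354000/62.58 = 5657 mm².
t = A/w = 5657/144 = 39.28 mm.

t = 39.3 mm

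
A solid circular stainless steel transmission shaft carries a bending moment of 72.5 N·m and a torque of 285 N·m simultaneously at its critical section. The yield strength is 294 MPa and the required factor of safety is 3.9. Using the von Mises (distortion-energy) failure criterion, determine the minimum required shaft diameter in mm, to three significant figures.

d = 32.6 mm

σ_allow = σ_y/n = 294/3.9 = 75.38 MPa.
For a solid shaft σ_b = 32M/(πd³) and τ = 16T/(πd³), so the von Mises stress is σ' = (16/πd³)·√(4M²+3T²).
√(4M²+3T²) = √(4×(72500)² + 3×(285000)²) = 514500 N·mm.
d³ = 16×514500/(π×75.38) = 34760 mm³.
d = 32.64 mm.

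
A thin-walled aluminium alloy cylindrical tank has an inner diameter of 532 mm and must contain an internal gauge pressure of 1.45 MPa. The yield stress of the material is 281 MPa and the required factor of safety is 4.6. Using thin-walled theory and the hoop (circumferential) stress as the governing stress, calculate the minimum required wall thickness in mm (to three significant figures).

t = 6.31 mm

σ_allow = 281/4.6 = 61.09 MPa.
Hoop stress σ_h = pD/(2t), so t = pD/(2σ_allow) = 1.45×532/(2×61.09) = 6.314 mm.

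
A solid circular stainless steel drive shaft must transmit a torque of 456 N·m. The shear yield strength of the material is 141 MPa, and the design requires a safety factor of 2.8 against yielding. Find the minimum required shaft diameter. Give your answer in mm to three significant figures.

d = 35.9 mm

Allowable shear stress τ_allow = 141/2.8 = 50.36 MPa.
For a solid shaft τ = 16T/(πd³), so d³ = 16T/(π τ_allow) = 16×456000/(π×50.36) = 46120 mm³.
d = (46120)^(1/3) = 35.86 mm.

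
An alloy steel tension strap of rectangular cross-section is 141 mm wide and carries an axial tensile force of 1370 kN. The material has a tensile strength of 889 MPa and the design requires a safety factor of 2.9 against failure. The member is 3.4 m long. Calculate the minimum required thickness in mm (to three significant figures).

σ_allow = 889/2.9 = 306.6 MPa.
Required area A = F/σ_allow = 1370000/306.6 = 4469 mm².
t = A/w = 4469/141 = 31.70 mm.

t = 31.7 mm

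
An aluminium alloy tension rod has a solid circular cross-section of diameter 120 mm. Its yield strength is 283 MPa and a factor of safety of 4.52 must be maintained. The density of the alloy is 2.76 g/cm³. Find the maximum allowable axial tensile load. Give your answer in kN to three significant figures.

F_allow = 708 kN

σ_allow = 283/4.52 = 62.61 MPa.
A = πd²/4 = π×120²/4 = 11310 mm².
F_allow = σ_allow × A = 62.61×11310 = 708100 N.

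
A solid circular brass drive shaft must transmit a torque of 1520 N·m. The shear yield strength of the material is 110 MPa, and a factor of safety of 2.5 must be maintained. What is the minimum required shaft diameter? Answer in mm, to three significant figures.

Allowable shear stress τ_allow = 110/2.5 = 44.00 MPa.
For a solid shaft τ = 16T/(πd³), so d³ = 16T/(π τ_allow) = 16×1520000/(π×44.00) = 175900 mm³.
d = (175900)^(1/3) = 56.03 mm.

d = 56.0 mm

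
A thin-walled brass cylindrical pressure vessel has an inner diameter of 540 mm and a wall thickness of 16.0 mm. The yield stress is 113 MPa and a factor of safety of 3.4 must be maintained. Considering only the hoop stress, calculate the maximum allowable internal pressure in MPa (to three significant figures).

p_allow = 1.97 MPa

σ_allow = 113/3.4 = 33.24 MPa.
σ_h = pD/(2t) → p_allow = 2σ_allow t/D = 2×33.24×16.0/540 = 1.969 MPa.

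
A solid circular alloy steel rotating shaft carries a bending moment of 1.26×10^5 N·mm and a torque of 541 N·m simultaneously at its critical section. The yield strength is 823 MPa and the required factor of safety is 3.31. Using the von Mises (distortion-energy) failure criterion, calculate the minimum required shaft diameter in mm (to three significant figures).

σ_allow = σ_y/n = 823/3.31 = 248.6 MPa.
For a solid shaft σ_b = 32M/(πd³) and τ = 16T/(πd³), so the von Mises stress is σ' = (16/πd³)·√(4M²+3T²).
√(4M²+3T²) = √(4×(126000)² + 3×(541000)²) = 970300 N·mm.
d³ = 16×970300/(π×248.6) = 19880 mm³.
d = 27.09 mm.

d = 27.1 mm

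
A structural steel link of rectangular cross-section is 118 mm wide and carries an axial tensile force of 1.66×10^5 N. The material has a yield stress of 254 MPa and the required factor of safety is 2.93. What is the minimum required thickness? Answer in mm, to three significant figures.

t = 16.2 mm

σ_allow = 254/2.93 = 86.69 MPa.
Required area A = F/σ_allow = 166000/86.69 = 1915 mm².
t = A/w = 1915/118 = 16.23 mm.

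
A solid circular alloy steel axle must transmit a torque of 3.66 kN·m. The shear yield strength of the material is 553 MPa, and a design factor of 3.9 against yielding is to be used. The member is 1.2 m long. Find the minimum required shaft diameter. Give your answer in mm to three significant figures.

d = 50.8 mm

Allowable shear stress τ_allow = 553/3.9 = 141.8 MPa.
For a solid shaft τ = 16T/(πd³), so d³ = 16T/(π τ_allow) = 16×3660000/(π×141.8) = 131500 mm³.
d = (131500)^(1/3) = 50.85 mm.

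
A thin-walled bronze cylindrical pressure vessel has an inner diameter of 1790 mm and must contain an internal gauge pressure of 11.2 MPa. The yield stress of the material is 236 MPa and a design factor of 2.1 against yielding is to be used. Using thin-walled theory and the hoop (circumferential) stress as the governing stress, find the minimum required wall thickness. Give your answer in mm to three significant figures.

t = 89.2 mm

σ_allow = 236/2.1 = 112.4 MPa.
Hoop stress σ_h = pD/(2t), so t = pD/(2σ_allow) = 11.2×1790/(2×112.4) = 89.20 mm.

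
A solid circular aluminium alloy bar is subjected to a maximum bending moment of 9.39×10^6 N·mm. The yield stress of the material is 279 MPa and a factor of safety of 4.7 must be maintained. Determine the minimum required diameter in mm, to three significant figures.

σ_allow = 279/4.7 = 59.36 MPa.
For a solid circular section σ = 32M/(πd³), so d³ = 32M/(π σ_allow) = 32×9390000/(π×59.36) = 1.611×10^6 mm³.
d = 117.2 mm.

d = 117 mm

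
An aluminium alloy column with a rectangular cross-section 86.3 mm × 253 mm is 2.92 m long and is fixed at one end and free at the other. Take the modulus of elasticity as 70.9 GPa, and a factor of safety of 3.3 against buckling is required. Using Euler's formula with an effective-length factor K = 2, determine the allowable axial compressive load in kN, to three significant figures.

P_allow = 84.3 kN

Buckling occurs about the weak axis: I_min = h·b³/12 = 253×86.3³/12 = 1.355×10^7 mm⁴ (b = 86.3 mm is the smaller dimension).
Effective length L_e = KL = 2×2.92 m = 5840 mm.
Euler critical load P_cr = π²EI/L_e² = π²×70900×1.355×10^7/5840² = 278000 N.
P_allow = P_cr/n = 278000/3.3 = 84250 N.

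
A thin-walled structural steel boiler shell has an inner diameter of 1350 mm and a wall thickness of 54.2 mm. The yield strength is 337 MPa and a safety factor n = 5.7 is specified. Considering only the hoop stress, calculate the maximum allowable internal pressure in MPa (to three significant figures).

p_allow = 4.75 MPa

σ_allow = 337/5.7 = 59.12 MPa.
σ_h = pD/(2t) → p_allow = 2σ_allow t/D = 2×59.12×54.2/1350 = 4.747 MPa.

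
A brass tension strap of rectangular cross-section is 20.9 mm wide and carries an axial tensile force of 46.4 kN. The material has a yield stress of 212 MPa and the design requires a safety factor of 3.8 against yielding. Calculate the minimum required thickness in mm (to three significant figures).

σ_allow = 212/3.8 = 55.79 MPa.
Required area A = F/σ_allow = 46400/55.79 = 831.7 mm².
t = A/w = 831.7/20.9 = 39.79 mm.

t = 39.8 mm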